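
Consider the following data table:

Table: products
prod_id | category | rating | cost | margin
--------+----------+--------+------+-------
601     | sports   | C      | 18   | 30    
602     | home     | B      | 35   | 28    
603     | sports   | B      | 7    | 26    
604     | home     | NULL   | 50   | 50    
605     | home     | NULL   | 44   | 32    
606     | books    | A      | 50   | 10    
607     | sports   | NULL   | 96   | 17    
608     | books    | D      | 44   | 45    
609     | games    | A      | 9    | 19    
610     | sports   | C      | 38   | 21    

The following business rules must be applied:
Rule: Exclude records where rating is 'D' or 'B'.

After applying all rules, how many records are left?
7

Step 1: Count records to exclude
  - 1 (D) + 2 (B) = 3 records
Step 2: Total records: 10
Step 3: Remaining = 10 - 3 = 7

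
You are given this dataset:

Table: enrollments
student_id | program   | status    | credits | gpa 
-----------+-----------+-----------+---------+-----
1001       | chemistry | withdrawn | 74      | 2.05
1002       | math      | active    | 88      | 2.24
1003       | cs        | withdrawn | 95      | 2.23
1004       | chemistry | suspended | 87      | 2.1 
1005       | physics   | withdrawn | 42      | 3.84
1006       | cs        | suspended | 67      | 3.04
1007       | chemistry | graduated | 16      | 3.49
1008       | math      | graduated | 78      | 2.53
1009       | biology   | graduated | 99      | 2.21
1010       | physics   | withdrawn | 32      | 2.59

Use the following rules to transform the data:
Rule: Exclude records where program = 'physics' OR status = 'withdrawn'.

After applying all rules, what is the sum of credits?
435

Step 1: Find records where program = 'physics' OR status = 'withdrawn'
Step 2: 4 records match, summing to 243
Step 3: Original sum: 678
Step 4: Remaining sum = 678 - 243 = 435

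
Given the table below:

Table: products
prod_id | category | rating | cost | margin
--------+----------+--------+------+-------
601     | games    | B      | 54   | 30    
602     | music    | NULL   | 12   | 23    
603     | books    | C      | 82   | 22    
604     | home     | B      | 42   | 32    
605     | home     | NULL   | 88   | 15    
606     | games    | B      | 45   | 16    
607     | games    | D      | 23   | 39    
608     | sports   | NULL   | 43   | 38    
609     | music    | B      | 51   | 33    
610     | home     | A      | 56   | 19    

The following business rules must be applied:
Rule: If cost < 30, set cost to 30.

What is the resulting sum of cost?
521

Step 1: 2 records have cost < 30
Step 2: These records originally summed to 35
Step 3: After setting to minimum: 2 × 30 = 60
Step 4: Unaffected records sum: 461
Step 5: Final sum = 60 + 461 = 521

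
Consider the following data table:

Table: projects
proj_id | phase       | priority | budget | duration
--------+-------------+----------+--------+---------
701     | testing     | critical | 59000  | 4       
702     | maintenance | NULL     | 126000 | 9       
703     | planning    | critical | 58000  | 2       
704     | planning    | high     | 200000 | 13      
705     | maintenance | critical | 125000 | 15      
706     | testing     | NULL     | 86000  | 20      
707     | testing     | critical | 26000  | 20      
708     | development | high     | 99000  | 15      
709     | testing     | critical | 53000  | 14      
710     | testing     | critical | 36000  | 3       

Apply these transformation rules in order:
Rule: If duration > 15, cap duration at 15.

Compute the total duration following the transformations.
105

Step 1: 2 records have duration > 15
Step 2: These records originally summed to 40
Step 3: After capping: 2 × 15 = 30
Step 4: Unaffected records sum: 75
Step 5: Final sum = 30 + 75 = 105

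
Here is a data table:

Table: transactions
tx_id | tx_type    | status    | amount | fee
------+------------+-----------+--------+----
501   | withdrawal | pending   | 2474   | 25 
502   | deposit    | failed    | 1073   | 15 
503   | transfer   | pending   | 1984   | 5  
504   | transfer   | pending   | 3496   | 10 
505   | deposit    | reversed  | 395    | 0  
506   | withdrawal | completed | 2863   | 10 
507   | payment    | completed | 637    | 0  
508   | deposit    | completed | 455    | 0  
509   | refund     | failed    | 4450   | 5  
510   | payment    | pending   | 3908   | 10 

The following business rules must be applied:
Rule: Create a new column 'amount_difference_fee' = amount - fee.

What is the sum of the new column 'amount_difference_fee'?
21655

Step 1: For each record, compute amount - fee
Example calculations:
  2474 - 25 = 2449
  1073 - 15 = 1058
  1984 - 5 = 1979
  ...
Step 2: Sum all derived values
Step 3: Total = 21655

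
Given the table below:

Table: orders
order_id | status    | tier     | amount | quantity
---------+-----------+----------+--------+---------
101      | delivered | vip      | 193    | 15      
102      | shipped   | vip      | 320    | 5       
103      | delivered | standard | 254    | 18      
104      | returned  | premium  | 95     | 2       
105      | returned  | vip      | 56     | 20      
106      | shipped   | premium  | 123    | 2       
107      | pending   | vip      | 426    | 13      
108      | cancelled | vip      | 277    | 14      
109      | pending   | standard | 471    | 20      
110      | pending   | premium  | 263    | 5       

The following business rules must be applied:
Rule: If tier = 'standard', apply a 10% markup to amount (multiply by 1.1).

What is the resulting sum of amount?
2550.5

Step 1: Records with tier = 'standard' have total amount = 725
Step 2: Apply multiplier: 725 × 1.1 = 797.5
Step 3: Other records total: 1753
Step 4: Final sum = 797.5 + 1753 = 2550.5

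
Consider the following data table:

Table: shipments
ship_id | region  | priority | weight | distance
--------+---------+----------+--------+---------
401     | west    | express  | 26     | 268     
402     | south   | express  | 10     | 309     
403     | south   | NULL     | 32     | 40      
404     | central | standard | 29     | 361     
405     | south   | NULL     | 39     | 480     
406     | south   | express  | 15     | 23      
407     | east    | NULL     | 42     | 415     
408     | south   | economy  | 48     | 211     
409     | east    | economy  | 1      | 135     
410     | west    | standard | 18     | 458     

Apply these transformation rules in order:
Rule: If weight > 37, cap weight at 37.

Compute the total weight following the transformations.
242

Step 1: 3 records have weight > 37
Step 2: These records originally summed to 129
Step 3: After capping: 3 × 37 = 111
Step 4: Unaffected records sum: 131
Step 5: Final sum = 111 + 131 = 242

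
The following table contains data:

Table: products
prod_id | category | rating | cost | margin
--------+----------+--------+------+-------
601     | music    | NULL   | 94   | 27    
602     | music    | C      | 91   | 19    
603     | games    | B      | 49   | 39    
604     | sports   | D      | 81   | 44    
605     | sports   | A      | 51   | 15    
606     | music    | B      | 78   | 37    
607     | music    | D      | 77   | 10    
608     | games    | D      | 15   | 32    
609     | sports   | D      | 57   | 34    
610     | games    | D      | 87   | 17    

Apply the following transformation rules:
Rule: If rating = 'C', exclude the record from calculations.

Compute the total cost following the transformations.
589

Step 1: Identify records where rating = 'C'
Step 2: The excluded records sum to 91
Step 3: Original total cost = 680
Step 4: Remaining total = 680 - 91 = 589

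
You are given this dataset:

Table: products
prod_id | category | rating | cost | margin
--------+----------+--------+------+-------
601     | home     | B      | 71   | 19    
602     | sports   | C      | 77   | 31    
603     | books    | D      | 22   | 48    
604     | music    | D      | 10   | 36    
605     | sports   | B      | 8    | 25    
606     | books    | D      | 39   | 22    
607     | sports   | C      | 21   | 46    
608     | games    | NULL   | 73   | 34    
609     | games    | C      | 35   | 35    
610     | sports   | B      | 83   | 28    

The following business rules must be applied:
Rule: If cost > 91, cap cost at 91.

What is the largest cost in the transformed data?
83

Step 1: Original maximum cost = 83
Step 2: Check cap of 91 against maximum
Step 3: No records exceed the cap (max 83 <= cap 91), so no capping applies
Step 4: Maximum after transformation = 83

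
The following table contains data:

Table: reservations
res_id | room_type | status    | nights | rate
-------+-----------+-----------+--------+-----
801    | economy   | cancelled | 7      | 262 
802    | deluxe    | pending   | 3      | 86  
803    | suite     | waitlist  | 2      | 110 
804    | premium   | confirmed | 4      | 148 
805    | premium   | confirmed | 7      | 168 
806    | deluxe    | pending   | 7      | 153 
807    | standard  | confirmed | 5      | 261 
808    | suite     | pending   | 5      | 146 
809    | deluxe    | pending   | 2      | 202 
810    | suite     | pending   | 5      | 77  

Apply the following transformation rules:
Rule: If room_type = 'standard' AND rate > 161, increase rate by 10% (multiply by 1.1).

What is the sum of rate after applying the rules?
1639.1

Step 1: Find records where room_type = 'standard' AND rate > 161
Step 2: 1 records match, summing to 261
Step 3: After multiplier: 261 × 1.1 = 287.1
Step 4: Unaffected records sum: 1352
Step 5: Final sum = 287.1 + 1352 = 1639.1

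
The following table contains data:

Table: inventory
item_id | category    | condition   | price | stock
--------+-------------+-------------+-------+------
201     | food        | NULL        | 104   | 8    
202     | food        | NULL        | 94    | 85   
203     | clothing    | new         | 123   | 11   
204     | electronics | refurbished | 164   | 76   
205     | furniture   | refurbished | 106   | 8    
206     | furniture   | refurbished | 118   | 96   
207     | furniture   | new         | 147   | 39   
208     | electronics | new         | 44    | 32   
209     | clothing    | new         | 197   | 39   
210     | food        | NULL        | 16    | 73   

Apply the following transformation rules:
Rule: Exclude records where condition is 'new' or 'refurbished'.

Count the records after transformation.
3

Step 1: Count records to exclude
  - 4 (new) + 3 (refurbished) = 7 records
Step 2: Total records: 10
Step 3: Remaining = 10 - 7 = 3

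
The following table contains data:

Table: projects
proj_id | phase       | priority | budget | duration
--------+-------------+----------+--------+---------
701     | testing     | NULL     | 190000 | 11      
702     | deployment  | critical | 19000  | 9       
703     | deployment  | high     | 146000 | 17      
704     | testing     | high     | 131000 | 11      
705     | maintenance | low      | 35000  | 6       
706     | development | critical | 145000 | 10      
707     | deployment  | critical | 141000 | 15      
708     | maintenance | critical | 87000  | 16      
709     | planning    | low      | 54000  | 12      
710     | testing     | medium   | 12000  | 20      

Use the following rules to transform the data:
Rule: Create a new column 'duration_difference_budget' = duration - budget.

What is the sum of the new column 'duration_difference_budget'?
-959873

Step 1: For each record, compute duration - budget
Example calculations:
  11 - 190000 = -189989
  9 - 19000 = -18991
  17 - 146000 = -145983
  ...
Step 2: Sum all derived values
Step 3: Total = -959873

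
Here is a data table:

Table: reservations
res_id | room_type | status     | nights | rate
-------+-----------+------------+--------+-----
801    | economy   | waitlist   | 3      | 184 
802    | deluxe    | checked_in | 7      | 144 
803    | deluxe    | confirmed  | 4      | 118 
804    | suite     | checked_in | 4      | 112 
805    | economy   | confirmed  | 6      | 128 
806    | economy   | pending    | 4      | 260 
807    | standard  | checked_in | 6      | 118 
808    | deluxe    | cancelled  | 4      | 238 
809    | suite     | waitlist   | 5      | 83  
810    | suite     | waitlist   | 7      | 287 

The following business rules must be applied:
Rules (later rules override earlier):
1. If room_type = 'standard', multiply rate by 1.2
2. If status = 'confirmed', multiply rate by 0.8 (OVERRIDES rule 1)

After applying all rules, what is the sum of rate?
1646.4

Step 1: Rule 2 takes priority for records with status = 'confirmed'
  - 2 records: 246 × 0.8 = 196.8
Step 2: Rule 1 applies to remaining records with room_type = 'standard'
  - 1 records: 118 × 1.2 = 141.6
Step 3: Other records unchanged: 1308
Step 4: Final sum = 196.8 + 141.6 + 1308 = 1646.4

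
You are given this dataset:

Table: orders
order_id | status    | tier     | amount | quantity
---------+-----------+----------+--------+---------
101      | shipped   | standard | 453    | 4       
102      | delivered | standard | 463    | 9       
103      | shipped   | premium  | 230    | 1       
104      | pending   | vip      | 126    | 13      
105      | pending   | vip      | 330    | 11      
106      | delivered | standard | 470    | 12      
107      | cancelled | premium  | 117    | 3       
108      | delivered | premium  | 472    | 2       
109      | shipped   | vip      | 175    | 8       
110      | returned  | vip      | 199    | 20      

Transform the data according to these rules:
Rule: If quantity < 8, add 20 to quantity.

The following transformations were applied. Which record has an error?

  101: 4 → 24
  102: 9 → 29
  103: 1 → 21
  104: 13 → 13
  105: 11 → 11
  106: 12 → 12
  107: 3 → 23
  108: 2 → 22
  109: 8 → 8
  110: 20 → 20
Record 102 has an error. The correct transformed value should be 9, not 29.

Step 1: Check each record against the rule
Step 2: Record 102 has quantity = 9
Step 3: Since 9 >= 8, the bonus should not have been applied
Step 4: Correct value = 9, but claimed value = 29
Conclusion: Record 102 has the error.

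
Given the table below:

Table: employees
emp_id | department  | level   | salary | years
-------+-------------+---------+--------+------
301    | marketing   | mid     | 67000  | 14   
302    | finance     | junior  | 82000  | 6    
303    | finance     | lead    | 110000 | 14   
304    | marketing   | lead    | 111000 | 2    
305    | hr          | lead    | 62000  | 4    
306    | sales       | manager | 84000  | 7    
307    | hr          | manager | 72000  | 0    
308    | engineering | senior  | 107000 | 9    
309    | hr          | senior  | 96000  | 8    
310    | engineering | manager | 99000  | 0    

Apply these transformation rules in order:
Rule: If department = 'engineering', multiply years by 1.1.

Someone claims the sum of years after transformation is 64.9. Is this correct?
Yes, the result is correct.

Step 1: Calculate the correct sum after transformation
Step 2: Apply multiplier 1.1 to records where department = 'engineering'
Step 3: Correct result = 64.9
Step 4: Claimed result = 64.9
Step 5: 64.9 = 64.9 ✓
Conclusion: The claimed result is correct.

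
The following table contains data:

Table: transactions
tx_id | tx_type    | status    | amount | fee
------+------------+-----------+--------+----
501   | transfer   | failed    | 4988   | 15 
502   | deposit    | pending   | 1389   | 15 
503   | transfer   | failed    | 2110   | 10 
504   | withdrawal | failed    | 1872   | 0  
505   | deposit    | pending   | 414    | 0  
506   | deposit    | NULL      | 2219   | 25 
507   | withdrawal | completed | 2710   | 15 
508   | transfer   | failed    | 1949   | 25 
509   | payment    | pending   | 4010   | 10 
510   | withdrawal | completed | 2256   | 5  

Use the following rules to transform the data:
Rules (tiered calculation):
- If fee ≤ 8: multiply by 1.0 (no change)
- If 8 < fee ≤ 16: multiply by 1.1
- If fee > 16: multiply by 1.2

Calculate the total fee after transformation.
136.5

Step 1: Tier 1 (fee ≤ 8): 3 records, sum = 5 × 1.0 = 5.0
Step 2: Tier 2 (8 < fee ≤ 16): 5 records, sum = 65 × 1.1 = 71.5
Step 3: Tier 3 (fee > 16): 2 records, sum = 50 × 1.2 = 60.0
Step 4: Final sum = 5.0 + 71.5 + 60.0 = 136.5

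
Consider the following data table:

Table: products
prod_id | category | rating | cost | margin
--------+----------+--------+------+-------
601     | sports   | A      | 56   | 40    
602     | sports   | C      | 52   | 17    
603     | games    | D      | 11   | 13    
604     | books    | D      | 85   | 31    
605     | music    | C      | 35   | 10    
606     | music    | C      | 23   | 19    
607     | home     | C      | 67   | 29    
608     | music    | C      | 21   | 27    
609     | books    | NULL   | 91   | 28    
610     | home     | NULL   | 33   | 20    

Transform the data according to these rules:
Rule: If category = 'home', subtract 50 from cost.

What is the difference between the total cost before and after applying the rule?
100

Step 1: Original sum of cost = 474
Step 2: 2 records have category = 'home'
Step 3: Each affected record changes by -50
Step 4: Total change = 2 × -50 = -100
Step 5: New sum = 474 + -100 = 374
Step 6: Difference = |374 - 474| = 100
        (Sum decreased by 100)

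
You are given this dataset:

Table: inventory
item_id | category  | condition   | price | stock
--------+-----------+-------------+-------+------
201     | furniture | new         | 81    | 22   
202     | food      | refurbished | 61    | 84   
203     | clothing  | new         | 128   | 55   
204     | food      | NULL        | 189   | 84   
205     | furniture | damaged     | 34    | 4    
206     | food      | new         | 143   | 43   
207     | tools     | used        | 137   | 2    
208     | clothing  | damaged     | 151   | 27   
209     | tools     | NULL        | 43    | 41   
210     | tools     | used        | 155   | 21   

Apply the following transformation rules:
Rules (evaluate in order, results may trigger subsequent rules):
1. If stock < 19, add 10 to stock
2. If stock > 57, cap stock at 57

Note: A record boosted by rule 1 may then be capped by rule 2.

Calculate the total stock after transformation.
349

Step 1: Apply rule 1 to records with stock < 19
  - 2 records get bonus of 10
  - Of these, 0 records then exceed 57 and get capped
Step 2: Apply rule 2 to records with stock > 57
  - 2 records (original) are capped
Step 3: Calculate final sum = 349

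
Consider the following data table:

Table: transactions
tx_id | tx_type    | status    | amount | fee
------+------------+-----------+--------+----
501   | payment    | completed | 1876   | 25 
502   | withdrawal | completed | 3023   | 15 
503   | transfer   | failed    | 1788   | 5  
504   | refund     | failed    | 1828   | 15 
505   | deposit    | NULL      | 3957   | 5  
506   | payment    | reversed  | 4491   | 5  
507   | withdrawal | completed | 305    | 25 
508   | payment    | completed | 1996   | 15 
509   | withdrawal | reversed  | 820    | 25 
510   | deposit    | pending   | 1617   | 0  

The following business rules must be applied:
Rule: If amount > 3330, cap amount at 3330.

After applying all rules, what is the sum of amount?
19913

Step 1: 2 records have amount > 3330
Step 2: These records originally summed to 8448
Step 3: After capping: 2 × 3330 = 6660
Step 4: Unaffected records sum: 13253
Step 5: Final sum = 6660 + 13253 = 19913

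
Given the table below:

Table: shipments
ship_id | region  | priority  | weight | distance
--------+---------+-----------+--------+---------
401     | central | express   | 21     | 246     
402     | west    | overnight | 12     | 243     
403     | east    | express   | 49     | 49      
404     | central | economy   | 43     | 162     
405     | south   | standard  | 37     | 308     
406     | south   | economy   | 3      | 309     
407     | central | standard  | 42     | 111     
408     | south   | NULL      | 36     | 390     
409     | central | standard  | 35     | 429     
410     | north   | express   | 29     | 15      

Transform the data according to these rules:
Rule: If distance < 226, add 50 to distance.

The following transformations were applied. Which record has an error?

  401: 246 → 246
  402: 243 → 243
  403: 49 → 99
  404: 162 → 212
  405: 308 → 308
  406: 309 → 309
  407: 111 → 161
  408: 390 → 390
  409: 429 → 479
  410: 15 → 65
Record 409 has an error. The correct transformed value should be 429, not 479.

Step 1: Check each record against the rule
Step 2: Record 409 has distance = 429
Step 3: Since 429 >= 226, the bonus should not have been applied
Step 4: Correct value = 429, but claimed value = 479
Conclusion: Record 409 has the error.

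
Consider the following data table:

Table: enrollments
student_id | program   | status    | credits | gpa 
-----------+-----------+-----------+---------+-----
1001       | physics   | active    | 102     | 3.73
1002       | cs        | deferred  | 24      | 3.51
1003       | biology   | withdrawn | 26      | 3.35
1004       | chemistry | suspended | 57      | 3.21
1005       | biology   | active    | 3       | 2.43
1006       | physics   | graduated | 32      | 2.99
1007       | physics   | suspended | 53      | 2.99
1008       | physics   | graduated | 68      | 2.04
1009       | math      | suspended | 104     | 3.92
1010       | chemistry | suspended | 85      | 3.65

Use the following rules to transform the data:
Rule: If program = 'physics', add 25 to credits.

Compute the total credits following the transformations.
654

Step 1: Count records where program = 'physics': 4
Step 2: Total bonus added: 4 × 25 = 100
Step 3: Original sum of credits: 554
Step 4: Final sum = 554 + 100 = 654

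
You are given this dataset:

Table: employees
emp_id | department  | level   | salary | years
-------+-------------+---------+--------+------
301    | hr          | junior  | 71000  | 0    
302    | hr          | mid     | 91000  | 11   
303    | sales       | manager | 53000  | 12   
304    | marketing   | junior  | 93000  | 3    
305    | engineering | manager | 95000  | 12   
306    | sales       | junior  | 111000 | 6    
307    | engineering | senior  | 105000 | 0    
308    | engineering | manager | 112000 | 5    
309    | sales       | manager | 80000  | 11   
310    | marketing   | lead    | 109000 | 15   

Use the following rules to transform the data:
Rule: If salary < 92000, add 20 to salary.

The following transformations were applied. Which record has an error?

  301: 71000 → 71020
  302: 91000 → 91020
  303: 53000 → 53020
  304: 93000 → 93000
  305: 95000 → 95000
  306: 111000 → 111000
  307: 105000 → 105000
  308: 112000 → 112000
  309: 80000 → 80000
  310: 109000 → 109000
Record 309 has an error. The correct transformed value should be 80020, not 80000.

Step 1: Check each record against the rule
Step 2: Record 309 has salary = 80000
Step 3: Since 80000 < 92000, the bonus should have been applied
Step 4: Correct value = 80020, but claimed value = 80000
Conclusion: Record 309 has the error.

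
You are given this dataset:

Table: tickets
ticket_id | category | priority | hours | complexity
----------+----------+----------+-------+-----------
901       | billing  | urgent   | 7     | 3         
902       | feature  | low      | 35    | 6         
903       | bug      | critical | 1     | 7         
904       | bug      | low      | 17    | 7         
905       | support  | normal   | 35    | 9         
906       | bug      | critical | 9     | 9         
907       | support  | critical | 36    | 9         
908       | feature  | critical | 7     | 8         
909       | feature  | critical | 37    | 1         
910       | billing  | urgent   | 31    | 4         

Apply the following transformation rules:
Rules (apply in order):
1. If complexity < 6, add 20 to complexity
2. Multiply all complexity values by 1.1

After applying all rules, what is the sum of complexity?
135.3

Step 1: Apply Rule 1 - Add 20 to records with complexity < 6
  - 3 records affected: 8 + (3 × 20) = 68
  - Unaffected records: 55
  - Sum after Rule 1: 123
Step 2: Apply Rule 2 - Multiply all by 1.1
  - 123 × 1.1 = 135.3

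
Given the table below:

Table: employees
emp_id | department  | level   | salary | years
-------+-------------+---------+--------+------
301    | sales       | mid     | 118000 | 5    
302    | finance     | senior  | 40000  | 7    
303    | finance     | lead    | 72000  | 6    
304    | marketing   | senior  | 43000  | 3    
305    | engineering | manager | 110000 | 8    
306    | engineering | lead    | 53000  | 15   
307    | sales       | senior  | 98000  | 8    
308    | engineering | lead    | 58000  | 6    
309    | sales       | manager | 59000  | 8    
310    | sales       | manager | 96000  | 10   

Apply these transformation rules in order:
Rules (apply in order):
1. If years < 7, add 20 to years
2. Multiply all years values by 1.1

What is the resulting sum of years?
171.6

Step 1: Apply Rule 1 - Add 20 to records with years < 7
  - 4 records affected: 20 + (4 × 20) = 100
  - Unaffected records: 56
  - Sum after Rule 1: 156
Step 2: Apply Rule 2 - Multiply all by 1.1
  - 156 × 1.1 = 171.6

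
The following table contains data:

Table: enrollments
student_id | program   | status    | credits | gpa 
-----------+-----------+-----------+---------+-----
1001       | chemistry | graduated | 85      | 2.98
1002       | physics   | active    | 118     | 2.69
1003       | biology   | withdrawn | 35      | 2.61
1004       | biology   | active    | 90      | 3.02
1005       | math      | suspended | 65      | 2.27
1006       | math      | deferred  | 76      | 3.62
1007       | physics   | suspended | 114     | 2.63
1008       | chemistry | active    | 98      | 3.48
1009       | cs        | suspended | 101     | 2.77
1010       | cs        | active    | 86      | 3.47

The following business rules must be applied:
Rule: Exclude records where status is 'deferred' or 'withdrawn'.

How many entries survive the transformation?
8

Step 1: Count records to exclude
  - 1 (deferred) + 1 (withdrawn) = 2 records
Step 2: Total records: 10
Step 3: Remaining = 10 - 2 = 8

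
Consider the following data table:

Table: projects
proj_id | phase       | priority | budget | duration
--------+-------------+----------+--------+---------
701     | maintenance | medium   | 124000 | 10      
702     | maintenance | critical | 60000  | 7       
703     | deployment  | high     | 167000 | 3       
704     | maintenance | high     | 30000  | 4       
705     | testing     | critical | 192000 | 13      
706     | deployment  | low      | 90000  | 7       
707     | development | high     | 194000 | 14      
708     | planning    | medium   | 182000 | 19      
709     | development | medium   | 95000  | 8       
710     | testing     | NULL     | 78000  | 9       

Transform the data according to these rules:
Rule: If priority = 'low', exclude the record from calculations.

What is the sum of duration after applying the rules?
87

Step 1: Identify records where priority = 'low'
Step 2: The excluded records sum to 7
Step 3: Original total duration = 94
Step 4: Remaining total = 94 - 7 = 87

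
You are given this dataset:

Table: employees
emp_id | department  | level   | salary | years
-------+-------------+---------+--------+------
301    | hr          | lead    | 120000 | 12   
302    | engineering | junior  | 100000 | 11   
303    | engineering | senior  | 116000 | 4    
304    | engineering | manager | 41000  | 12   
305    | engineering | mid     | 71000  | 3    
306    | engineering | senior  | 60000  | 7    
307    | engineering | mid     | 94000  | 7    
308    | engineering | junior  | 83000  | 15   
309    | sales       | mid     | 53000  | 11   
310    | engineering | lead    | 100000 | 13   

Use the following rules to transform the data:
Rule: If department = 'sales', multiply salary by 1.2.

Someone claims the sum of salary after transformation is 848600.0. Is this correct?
Yes, the result is correct.

Step 1: Calculate the correct sum after transformation
Step 2: Apply multiplier 1.2 to records where department = 'sales'
Step 3: Correct result = 848600.0
Step 4: Claimed result = 848600.0
Step 5: 848600.0 = 848600.0 ✓
Conclusion: The claimed result is correct.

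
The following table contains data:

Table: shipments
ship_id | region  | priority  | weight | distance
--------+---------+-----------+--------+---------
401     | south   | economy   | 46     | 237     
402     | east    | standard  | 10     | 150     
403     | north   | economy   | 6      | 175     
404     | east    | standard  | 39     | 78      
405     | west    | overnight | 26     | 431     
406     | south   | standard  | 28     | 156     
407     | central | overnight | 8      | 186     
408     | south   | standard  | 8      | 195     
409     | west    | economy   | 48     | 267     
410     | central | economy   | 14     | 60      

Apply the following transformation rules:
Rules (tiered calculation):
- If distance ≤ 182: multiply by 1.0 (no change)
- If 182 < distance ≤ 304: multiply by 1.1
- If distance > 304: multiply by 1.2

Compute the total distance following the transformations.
2109.7

Step 1: Tier 1 (distance ≤ 182): 5 records, sum = 619 × 1.0 = 619.0
Step 2: Tier 2 (182 < distance ≤ 304): 4 records, sum = 885 × 1.1 = 973.5
Step 3: Tier 3 (distance > 304): 1 records, sum = 431 × 1.2 = 517.2
Step 4: Final sum = 619.0 + 973.5 + 517.2 = 2109.7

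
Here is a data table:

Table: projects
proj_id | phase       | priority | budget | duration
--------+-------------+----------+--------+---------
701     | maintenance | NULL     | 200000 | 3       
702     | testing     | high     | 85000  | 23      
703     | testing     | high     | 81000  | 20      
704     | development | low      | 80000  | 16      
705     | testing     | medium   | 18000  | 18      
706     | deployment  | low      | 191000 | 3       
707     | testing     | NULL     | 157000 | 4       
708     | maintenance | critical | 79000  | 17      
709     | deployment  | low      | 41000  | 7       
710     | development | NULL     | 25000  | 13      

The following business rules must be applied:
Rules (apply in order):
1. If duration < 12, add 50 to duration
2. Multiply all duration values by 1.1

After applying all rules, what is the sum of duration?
356.4

Step 1: Apply Rule 1 - Add 50 to records with duration < 12
  - 4 records affected: 17 + (4 × 50) = 217
  - Unaffected records: 107
  - Sum after Rule 1: 324
Step 2: Apply Rule 2 - Multiply all by 1.1
  - 324 × 1.1 = 356.4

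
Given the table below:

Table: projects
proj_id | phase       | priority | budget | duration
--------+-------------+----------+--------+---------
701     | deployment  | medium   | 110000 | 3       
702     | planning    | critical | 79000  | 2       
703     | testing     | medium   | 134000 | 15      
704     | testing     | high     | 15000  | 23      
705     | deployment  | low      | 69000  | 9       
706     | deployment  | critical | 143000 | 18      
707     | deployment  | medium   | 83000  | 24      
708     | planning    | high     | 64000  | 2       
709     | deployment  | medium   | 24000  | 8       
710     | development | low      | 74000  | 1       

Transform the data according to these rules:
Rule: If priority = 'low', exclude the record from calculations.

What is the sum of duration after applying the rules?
95

Step 1: Identify records where priority = 'low'
Step 2: The excluded records sum to 10
Step 3: Original total duration = 105
Step 4: Remaining total = 105 - 10 = 95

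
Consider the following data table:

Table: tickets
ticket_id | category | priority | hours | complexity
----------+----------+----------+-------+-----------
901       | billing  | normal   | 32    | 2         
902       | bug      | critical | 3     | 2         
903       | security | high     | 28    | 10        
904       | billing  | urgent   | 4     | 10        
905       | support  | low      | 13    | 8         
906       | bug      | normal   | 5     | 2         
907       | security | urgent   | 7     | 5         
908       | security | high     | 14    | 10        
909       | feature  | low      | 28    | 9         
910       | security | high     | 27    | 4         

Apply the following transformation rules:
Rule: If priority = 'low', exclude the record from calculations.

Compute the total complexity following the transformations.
45

Step 1: Identify records where priority = 'low'
Step 2: The excluded records sum to 17
Step 3: Original total complexity = 62
Step 4: Remaining total = 62 - 17 = 45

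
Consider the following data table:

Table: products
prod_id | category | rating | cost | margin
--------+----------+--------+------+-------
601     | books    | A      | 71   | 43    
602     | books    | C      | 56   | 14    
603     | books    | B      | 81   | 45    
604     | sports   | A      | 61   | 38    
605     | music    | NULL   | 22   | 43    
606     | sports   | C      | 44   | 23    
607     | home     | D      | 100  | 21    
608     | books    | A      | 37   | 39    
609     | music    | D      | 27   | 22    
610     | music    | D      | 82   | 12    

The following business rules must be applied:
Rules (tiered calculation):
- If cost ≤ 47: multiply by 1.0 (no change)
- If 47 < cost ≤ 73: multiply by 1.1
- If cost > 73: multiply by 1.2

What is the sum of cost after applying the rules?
652.4

Step 1: Tier 1 (cost ≤ 47): 4 records, sum = 130 × 1.0 = 130.0
Step 2: Tier 2 (47 < cost ≤ 73): 3 records, sum = 188 × 1.1 = 206.8
Step 3: Tier 3 (cost > 73): 3 records, sum = 263 × 1.2 = 315.6
Step 4: Final sum = 130.0 + 206.8 + 315.6 = 652.4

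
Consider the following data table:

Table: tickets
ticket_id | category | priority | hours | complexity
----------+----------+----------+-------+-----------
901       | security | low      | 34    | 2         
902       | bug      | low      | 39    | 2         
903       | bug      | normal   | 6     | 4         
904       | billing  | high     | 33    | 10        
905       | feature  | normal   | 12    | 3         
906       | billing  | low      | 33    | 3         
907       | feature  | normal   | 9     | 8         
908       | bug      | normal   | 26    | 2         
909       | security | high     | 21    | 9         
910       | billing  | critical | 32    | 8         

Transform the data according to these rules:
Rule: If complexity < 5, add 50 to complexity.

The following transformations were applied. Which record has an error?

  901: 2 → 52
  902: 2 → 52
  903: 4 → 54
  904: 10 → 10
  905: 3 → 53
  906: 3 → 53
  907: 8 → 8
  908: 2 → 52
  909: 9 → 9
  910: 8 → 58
Record 910 has an error. The correct transformed value should be 8, not 58.

Step 1: Check each record against the rule
Step 2: Record 910 has complexity = 8
Step 3: Since 8 >= 5, the bonus should not have been applied
Step 4: Correct value = 8, but claimed value = 58
Conclusion: Record 910 has the error.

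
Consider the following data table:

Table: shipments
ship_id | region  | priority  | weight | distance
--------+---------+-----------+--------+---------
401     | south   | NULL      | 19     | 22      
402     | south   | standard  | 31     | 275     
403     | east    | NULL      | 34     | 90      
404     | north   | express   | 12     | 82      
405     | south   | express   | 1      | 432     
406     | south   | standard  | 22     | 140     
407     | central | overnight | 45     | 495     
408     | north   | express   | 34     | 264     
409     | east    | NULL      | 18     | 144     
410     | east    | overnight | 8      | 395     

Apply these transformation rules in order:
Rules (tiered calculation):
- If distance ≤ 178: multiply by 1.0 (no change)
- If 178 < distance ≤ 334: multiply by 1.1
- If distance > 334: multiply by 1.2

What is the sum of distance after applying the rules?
2657.3

Step 1: Tier 1 (distance ≤ 178): 5 records, sum = 478 × 1.0 = 478.0
Step 2: Tier 2 (178 < distance ≤ 334): 2 records, sum = 539 × 1.1 = 592.9
Step 3: Tier 3 (distance > 334): 3 records, sum = 1322 × 1.2 = 1586.4
Step 4: Final sum = 478.0 + 592.9 + 1586.4 = 2657.3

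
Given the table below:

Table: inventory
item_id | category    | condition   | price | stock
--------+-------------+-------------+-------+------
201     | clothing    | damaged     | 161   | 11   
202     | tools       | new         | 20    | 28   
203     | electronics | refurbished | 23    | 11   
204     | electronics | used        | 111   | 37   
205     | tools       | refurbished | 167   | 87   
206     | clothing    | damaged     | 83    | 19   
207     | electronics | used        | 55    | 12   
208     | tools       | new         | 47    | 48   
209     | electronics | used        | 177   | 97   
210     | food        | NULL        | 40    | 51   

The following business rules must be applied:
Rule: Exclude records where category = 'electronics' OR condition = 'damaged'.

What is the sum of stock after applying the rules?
214

Step 1: Find records where category = 'electronics' OR condition = 'damaged'
Step 2: 6 records match, summing to 187
Step 3: Original sum: 401
Step 4: Remaining sum = 401 - 187 = 214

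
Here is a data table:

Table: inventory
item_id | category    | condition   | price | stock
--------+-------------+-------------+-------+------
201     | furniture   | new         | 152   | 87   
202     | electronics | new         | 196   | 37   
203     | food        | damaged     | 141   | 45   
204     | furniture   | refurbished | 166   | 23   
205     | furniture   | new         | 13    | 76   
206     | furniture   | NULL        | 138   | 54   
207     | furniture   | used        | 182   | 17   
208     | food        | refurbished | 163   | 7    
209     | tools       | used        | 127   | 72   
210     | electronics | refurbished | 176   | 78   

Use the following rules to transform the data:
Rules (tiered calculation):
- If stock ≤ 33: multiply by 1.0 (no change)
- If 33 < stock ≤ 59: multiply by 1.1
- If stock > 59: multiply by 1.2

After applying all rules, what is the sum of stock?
572.2

Step 1: Tier 1 (stock ≤ 33): 3 records, sum = 47 × 1.0 = 47.0
Step 2: Tier 2 (33 < stock ≤ 59): 3 records, sum = 136 × 1.1 = 149.6
Step 3: Tier 3 (stock > 59): 4 records, sum = 313 × 1.2 = 375.6
Step 4: Final sum = 47.0 + 149.6 + 375.6 = 572.2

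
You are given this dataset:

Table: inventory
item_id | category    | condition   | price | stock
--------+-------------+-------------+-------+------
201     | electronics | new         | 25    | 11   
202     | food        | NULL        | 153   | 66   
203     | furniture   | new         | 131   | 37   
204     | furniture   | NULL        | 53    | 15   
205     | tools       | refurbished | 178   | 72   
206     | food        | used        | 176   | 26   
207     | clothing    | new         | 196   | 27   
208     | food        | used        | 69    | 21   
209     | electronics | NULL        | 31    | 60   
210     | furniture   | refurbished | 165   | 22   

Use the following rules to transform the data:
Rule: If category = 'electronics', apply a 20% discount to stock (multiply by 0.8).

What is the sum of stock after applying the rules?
342.8

Step 1: Records with category = 'electronics' have total stock = 71
Step 2: Apply multiplier: 71 × 0.8 = 56.8
Step 3: Other records total: 286
Step 4: Final sum = 56.8 + 286 = 342.8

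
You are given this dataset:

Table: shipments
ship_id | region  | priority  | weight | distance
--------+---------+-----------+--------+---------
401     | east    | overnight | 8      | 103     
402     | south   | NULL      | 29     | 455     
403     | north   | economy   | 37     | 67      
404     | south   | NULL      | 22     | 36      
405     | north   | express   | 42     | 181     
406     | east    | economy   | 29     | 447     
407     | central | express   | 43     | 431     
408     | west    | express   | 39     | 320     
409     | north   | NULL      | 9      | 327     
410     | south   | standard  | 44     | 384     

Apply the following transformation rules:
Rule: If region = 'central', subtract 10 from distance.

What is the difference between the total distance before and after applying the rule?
10

Step 1: Original sum of distance = 2751
Step 2: 1 records have region = 'central'
Step 3: Each affected record changes by -10
Step 4: Total change = 1 × -10 = -10
Step 5: New sum = 2751 + -10 = 2741
Step 6: Difference = |2741 - 2751| = 10
        (Sum decreased by 10)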